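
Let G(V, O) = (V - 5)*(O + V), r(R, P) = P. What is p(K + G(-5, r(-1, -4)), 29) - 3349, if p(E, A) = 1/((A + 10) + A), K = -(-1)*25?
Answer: -227731/68 ≈ -3349.0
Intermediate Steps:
G(V, O) = (-5 + V)*(O + V)
K = 25 (K = -1*(-25) = 25)
p(E, A) = 1/(10 + 2*A) (p(E, A) = 1/((10 + A) + A) = 1/(10 + 2*A))
p(K + G(-5, r(-1, -4)), 29) - 3349 = 1/(2*(5 + 29)) - 3349 = (1/2)/34 - 3349 = (1/2)*(1/34) - 3349 = 1/68 - 3349 = -227731/68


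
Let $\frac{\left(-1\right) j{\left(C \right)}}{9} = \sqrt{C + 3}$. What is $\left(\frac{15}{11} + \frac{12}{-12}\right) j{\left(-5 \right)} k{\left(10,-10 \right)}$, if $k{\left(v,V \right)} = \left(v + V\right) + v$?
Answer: $- \frac{360 i \sqrt{2}}{11} \approx - 46.283 i$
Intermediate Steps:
$j{\left(C \right)} = - 9 \sqrt{3 + C}$ ($j{\left(C \right)} = - 9 \sqrt{C + 3} = - 9 \sqrt{3 + C}$)
$k{\left(v,V \right)} = V + 2 v$ ($k{\left(v,V \right)} = \left(V + v\right) + v = V + 2 v$)
$\left(\frac{15}{11} + \frac{12}{-12}\right) j{\left(-5 \right)} k{\left(10,-10 \right)} = \left(\frac{15}{11} + \frac{12}{-12}\right) \left(- 9 \sqrt{3 - 5}\right) \left(-10 + 2 \cdot 10\right) = \left(15 \cdot \frac{1}{11} + 12 \left(- \frac{1}{12}\right)\right) \left(- 9 \sqrt{-2}\right) \left(-10 + 20\right) = \left(\frac{15}{11} - 1\right) \left(- 9 i \sqrt{2}\right) 10 = \frac{4 \left(- 9 i \sqrt{2}\right)}{11} \cdot 10 = - \frac{36 i \sqrt{2}}{11} \cdot 10 = - \frac{360 i \sqrt{2}}{11}$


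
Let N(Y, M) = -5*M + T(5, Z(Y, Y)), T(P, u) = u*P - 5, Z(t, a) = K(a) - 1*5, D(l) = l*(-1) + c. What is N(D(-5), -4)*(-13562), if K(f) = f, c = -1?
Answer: -135620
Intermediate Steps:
D(l) = -1 - l (D(l) = l*(-1) - 1 = -l - 1 = -1 - l)
Z(t, a) = -5 + a (Z(t, a) = a - 1*5 = a - 5 = -5 + a)
T(P, u) = -5 + P*u (T(P, u) = P*u - 5 = -5 + P*u)
N(Y, M) = -30 - 5*M + 5*Y (N(Y, M) = -5*M + (-5 + 5*(-5 + Y)) = -5*M + (-5 + (-25 + 5*Y)) = -5*M + (-30 + 5*Y) = -30 - 5*M + 5*Y)
N(D(-5), -4)*(-13562) = (-30 - 5*(-4) + 5*(-1 - 1*(-5)))*(-13562) = (-30 + 20 + 5*(-1 + 5))*(-13562) = (-30 + 20 + 5*4)*(-13562) = (-30 + 20 + 20)*(-13562) = 10*(-13562) = -135620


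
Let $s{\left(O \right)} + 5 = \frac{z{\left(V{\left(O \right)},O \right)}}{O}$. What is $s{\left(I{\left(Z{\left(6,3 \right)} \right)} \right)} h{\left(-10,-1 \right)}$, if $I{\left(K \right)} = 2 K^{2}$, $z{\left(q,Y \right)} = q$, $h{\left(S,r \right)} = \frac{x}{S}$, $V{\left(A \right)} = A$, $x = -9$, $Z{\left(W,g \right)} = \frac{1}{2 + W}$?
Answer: $- \frac{18}{5} \approx -3.6$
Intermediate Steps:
$h{\left(S,r \right)} = - \frac{9}{S}$
$s{\left(O \right)} = -4$ ($s{\left(O \right)} = -5 + \frac{O}{O} = -5 + 1 = -4$)
$s{\left(I{\left(Z{\left(6,3 \right)} \right)} \right)} h{\left(-10,-1 \right)} = - 4 \left(- \frac{9}{-10}\right) = - 4 \left(\left(-9\right) \left(- \frac{1}{10}\right)\right) = \left(-4\right) \frac{9}{10} = - \frac{18}{5}$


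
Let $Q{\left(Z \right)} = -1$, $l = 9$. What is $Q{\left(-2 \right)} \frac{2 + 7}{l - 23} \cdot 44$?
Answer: $\frac{198}{7} \approx 28.286$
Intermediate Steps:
$Q{\left(-2 \right)} \frac{2 + 7}{l - 23} \cdot 44 = - \frac{2 + 7}{9 - 23} \cdot 44 = - \frac{9}{-14} \cdot 44 = - \frac{9 \left(-1\right)}{14} \cdot 44 = \left(-1\right) \left(- \frac{9}{14}\right) 44 = \frac{9}{14} \cdot 44 = \frac{198}{7}$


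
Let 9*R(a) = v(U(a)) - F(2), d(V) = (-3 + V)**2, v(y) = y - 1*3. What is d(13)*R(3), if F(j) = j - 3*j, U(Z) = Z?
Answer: 400/9 ≈ 44.444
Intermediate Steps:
F(j) = -2*j
v(y) = -3 + y (v(y) = y - 3 = -3 + y)
R(a) = 1/9 + a/9 (R(a) = ((-3 + a) - (-2)*2)/9 = ((-3 + a) - 1*(-4))/9 = ((-3 + a) + 4)/9 = (1 + a)/9 = 1/9 + a/9)
d(13)*R(3) = (-3 + 13)**2*(1/9 + (1/9)*3) = 10**2*(1/9 + 1/3) = 100*(4/9) = 400/9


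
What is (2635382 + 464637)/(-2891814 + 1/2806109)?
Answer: -8698991216071/8114745291725 ≈ -1.0720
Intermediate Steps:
(2635382 + 464637)/(-2891814 + 1/2806109) = 3100019/(-2891814 + 1/2806109) = 3100019/(-8114745291725/2806109) = 3100019*(-2806109/8114745291725) = -8698991216071/8114745291725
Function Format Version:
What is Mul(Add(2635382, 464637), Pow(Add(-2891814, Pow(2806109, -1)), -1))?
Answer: Rational(-8698991216071, 8114745291725) ≈ -1.0720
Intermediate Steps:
Mul(Add(2635382, 464637), Pow(Add(-2891814, Pow(2806109, -1)), -1)) = Mul(3100019, Pow(Add(-2891814, Rational(1, 2806109)), -1)) = Mul(3100019, Pow(Rational(-8114745291725, 2806109), -1)) = Mul(3100019, Rational(-2806109, 8114745291725)) = Rational(-8698991216071, 8114745291725)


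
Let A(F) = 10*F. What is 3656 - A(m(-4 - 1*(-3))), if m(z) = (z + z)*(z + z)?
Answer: 3616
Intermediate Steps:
m(z) = 4*z**2 (m(z) = (2*z)*(2*z) = 4*z**2)
3656 - A(m(-4 - 1*(-3))) = 3656 - 10*4*(-4 - 1*(-3))**2 = 3656 - 10*4*(-4 + 3)**2 = 3656 - 10*4*(-1)**2 = 3656 - 10*4*1 = 3656 - 10*4 = 3656 - 1*40 = 3656 - 40 = 3616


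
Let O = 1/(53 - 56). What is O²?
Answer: ⅑ ≈ 0.11111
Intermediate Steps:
O = -⅓ (O = 1/(-3) = -⅓ ≈ -0.33333)
O² = (-⅓)² = ⅑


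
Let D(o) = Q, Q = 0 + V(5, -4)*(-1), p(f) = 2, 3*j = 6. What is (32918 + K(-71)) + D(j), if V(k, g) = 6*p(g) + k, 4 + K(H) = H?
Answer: 32826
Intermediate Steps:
j = 2 (j = (⅓)*6 = 2)
K(H) = -4 + H
V(k, g) = 12 + k (V(k, g) = 6*2 + k = 12 + k)
Q = -17 (Q = 0 + (12 + 5)*(-1) = 0 + 17*(-1) = 0 - 17 = -17)
D(o) = -17
(32918 + K(-71)) + D(j) = (32918 + (-4 - 71)) - 17 = (32918 - 75) - 17 = 32843 - 17 = 32826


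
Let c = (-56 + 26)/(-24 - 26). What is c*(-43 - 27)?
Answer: -42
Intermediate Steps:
c = ⅗ (c = -30/(-50) = -30*(-1/50) = ⅗ ≈ 0.60000)
c*(-43 - 27) = 3*(-43 - 27)/5 = (⅗)*(-70) = -42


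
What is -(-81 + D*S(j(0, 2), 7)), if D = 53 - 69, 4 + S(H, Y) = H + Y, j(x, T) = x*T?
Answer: 129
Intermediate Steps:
j(x, T) = T*x
S(H, Y) = -4 + H + Y (S(H, Y) = -4 + (H + Y) = -4 + H + Y)
D = -16
-(-81 + D*S(j(0, 2), 7)) = -(-81 - 16*(-4 + 2*0 + 7)) = -(-81 - 16*(-4 + 0 + 7)) = -(-81 - 16*3) = -(-81 - 48) = -1*(-129) = 129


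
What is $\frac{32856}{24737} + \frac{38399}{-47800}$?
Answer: $\frac{620640737}{1182428600} \approx 0.52489$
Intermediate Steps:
$\frac{32856}{24737} + \frac{38399}{-47800} = 32856 \cdot \frac{1}{24737} + 38399 \left(- \frac{1}{47800}\right) = \frac{32856}{24737} - \frac{38399}{47800} = \frac{620640737}{1182428600}$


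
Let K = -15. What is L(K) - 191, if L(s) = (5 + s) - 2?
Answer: -203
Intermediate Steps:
L(s) = 3 + s
L(K) - 191 = (3 - 15) - 191 = -12 - 191 = -203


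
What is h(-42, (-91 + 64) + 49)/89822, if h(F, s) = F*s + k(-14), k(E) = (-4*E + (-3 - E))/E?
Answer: -13003/1257508 ≈ -0.010340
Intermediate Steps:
k(E) = (-3 - 5*E)/E
h(F, s) = -67/14 + F*s (h(F, s) = F*s + (-5 - 3/(-14)) = F*s + (-5 - 3*(-1/14)) = F*s + (-5 + 3/14) = F*s - 67/14 = -67/14 + F*s)
h(-42, (-91 + 64) + 49)/89822 = (-67/14 - 42*((-91 + 64) + 49))/89822 = (-67/14 - 42*(-27 + 49))*(1/89822) = (-67/14 - 42*22)*(1/89822) = (-67/14 - 924)*(1/89822) = -13003/14*1/89822 = -13003/1257508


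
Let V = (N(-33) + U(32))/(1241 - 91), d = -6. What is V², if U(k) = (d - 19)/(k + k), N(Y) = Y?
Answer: 4566769/5416960000 ≈ 0.00084305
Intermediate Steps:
U(k) = -25/(2*k) (U(k) = (-6 - 19)/(k + k) = -25*1/(2*k) = -25/(2*k))
V = -2137/73600 (V = (-33 - 25/2/32)/(1241 - 91) = (-33 - 25/2*1/32)/1150 = (-33 - 25/64)*(1/1150) = -2137/64*1/1150 = -2137/73600 ≈ -0.029035)
V² = (-2137/73600)² = 4566769/5416960000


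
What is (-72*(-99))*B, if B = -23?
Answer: -163944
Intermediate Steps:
(-72*(-99))*B = -72*(-99)*(-23) = 7128*(-23) = -163944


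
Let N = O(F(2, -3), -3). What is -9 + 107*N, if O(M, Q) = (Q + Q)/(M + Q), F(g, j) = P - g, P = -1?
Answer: 98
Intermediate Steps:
F(g, j) = -1 - g
O(M, Q) = 2*Q/(M + Q) (O(M, Q) = (2*Q)/(M + Q) = 2*Q/(M + Q))
N = 1 (N = 2*(-3)/((-1 - 1*2) - 3) = 2*(-3)/((-1 - 2) - 3) = 2*(-3)/(-3 - 3) = 2*(-3)/(-6) = 2*(-3)*(-⅙) = 1)
-9 + 107*N = -9 + 107*1 = -9 + 107 = 98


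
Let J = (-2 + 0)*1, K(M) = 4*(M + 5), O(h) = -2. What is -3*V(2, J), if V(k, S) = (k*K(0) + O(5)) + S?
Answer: -108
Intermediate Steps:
K(M) = 20 + 4*M (K(M) = 4*(5 + M) = 20 + 4*M)
J = -2 (J = -2*1 = -2)
V(k, S) = -2 + S + 20*k (V(k, S) = (k*(20 + 4*0) - 2) + S = (k*(20 + 0) - 2) + S = (k*20 - 2) + S = (20*k - 2) + S = (-2 + 20*k) + S = -2 + S + 20*k)
-3*V(2, J) = -3*(-2 - 2 + 20*2) = -3*(-2 - 2 + 40) = -3*36 = -108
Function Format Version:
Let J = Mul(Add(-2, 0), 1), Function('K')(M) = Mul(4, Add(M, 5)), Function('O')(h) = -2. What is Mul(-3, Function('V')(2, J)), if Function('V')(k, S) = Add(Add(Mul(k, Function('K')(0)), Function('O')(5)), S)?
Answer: -108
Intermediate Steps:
Function('K')(M) = Add(20, Mul(4, M)) (Function('K')(M) = Mul(4, Add(5, M)) = Add(20, Mul(4, M)))
J = -2 (J = Mul(-2, 1) = -2)
Function('V')(k, S) = Add(-2, S, Mul(20, k)) (Function('V')(k, S) = Add(Add(Mul(k, Add(20, Mul(4, 0))), -2), S) = Add(Add(Mul(k, Add(20, 0)), -2), S) = Add(Add(Mul(k, 20), -2), S) = Add(Add(Mul(20, k), -2), S) = Add(Add(-2, Mul(20, k)), S) = Add(-2, S, Mul(20, k)))
Mul(-3, Function('V')(2, J)) = Mul(-3, Add(-2, -2, Mul(20, 2))) = Mul(-3, Add(-2, -2, 40)) = Mul(-3, 36) = -108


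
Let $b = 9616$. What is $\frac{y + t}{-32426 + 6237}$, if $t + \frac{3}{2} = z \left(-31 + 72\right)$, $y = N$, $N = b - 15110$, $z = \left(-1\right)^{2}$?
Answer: $\frac{10909}{52378} \approx 0.20827$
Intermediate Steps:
$z = 1$
$N = -5494$ ($N = 9616 - 15110 = -5494$)
$y = -5494$
$t = \frac{79}{2}$ ($t = - \frac{3}{2} + 1 \left(-31 + 72\right) = - \frac{3}{2} + 1 \cdot 41 = - \frac{3}{2} + 41 = \frac{79}{2} \approx 39.5$)
$\frac{y + t}{-32426 + 6237} = \frac{-5494 + \frac{79}{2}}{-32426 + 6237} = - \frac{10909}{2 \left(-26189\right)} = \left(- \frac{10909}{2}\right) \left(- \frac{1}{26189}\right) = \frac{10909}{52378}$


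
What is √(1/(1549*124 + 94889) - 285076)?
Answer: I*√2608410912899015/95655 ≈ 533.92*I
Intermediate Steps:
√(1/(1549*124 + 94889) - 285076) = √(1/(192076 + 94889) - 285076) = √(1/286965 - 285076) = √(-81806834339/286965) = I*√2608410912899015/95655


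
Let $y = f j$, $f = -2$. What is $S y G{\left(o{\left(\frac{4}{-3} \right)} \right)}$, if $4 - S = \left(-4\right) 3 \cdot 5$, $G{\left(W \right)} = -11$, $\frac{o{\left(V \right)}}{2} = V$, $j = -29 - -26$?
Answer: $-4224$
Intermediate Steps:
$j = -3$ ($j = -29 + 26 = -3$)
$o{\left(V \right)} = 2 V$
$y = 6$ ($y = \left(-2\right) \left(-3\right) = 6$)
$S = 64$ ($S = 4 - \left(-4\right) 3 \cdot 5 = 4 - \left(-12\right) 5 = 4 - -60 = 4 + 60 = 64$)
$S y G{\left(o{\left(\frac{4}{-3} \right)} \right)} = 64 \cdot 6 \left(-11\right) = 384 \left(-11\right) = -4224$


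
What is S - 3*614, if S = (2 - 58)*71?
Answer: -5818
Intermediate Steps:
S = -3976 (S = -56*71 = -3976)
S - 3*614 = -3976 - 3*614 = -3976 - 1*1842 = -3976 - 1842 = -5818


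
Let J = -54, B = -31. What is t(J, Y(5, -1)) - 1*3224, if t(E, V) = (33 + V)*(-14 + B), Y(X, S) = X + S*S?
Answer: -4979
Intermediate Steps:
Y(X, S) = X + S**2
t(E, V) = -1485 - 45*V (t(E, V) = (33 + V)*(-14 - 31) = (33 + V)*(-45) = -1485 - 45*V)
t(J, Y(5, -1)) - 1*3224 = (-1485 - 45*(5 + (-1)**2)) - 1*3224 = (-1485 - 45*(5 + 1)) - 3224 = (-1485 - 45*6) - 3224 = (-1485 - 270) - 3224 = -1755 - 3224 = -4979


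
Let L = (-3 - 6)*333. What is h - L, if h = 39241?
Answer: 42238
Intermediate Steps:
L = -2997 (L = -9*333 = -2997)
h - L = 39241 - 1*(-2997) = 39241 + 2997 = 42238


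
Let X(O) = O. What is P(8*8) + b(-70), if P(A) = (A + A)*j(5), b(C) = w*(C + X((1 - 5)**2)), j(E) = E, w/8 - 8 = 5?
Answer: -4976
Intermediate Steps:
w = 104 (w = 64 + 8*5 = 64 + 40 = 104)
b(C) = 1664 + 104*C (b(C) = 104*(C + (1 - 5)**2) = 104*(C + (-4)**2) = 104*(C + 16) = 104*(16 + C) = 1664 + 104*C)
P(A) = 10*A (P(A) = (A + A)*5 = (2*A)*5 = 10*A)
P(8*8) + b(-70) = 10*(8*8) + (1664 + 104*(-70)) = 10*64 + (1664 - 7280) = 640 - 5616 = -4976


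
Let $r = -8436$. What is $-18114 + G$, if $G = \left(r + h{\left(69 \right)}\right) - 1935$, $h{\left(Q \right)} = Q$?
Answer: $-28416$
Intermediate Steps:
$G = -10302$ ($G = \left(-8436 + 69\right) - 1935 = -8367 - 1935 = -10302$)
$-18114 + G = -18114 - 10302 = -28416$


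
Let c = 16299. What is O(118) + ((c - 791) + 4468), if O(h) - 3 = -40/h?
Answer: 1178741/59 ≈ 19979.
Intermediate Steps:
O(h) = 3 - 40/h
O(118) + ((c - 791) + 4468) = (3 - 40/118) + ((16299 - 791) + 4468) = (3 - 40*1/118) + (15508 + 4468) = (3 - 20/59) + 19976 = 157/59 + 19976 = 1178741/59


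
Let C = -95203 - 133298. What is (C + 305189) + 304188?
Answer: 380876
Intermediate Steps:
C = -228501
(C + 305189) + 304188 = (-228501 + 305189) + 304188 = 76688 + 304188 = 380876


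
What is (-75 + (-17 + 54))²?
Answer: 1444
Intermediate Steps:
(-75 + (-17 + 54))² = (-75 + 37)² = (-38)² = 1444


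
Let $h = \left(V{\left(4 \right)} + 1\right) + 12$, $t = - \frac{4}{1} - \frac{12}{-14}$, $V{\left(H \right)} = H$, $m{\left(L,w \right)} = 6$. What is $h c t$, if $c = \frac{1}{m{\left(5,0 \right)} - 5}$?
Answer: $- \frac{374}{7} \approx -53.429$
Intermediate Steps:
$c = 1$ ($c = \frac{1}{6 - 5} = 1^{-1} = 1$)
$t = - \frac{22}{7}$ ($t = \left(-4\right) 1 - - \frac{6}{7} = -4 + \frac{6}{7} = - \frac{22}{7} \approx -3.1429$)
$h = 17$ ($h = \left(4 + 1\right) + 12 = 5 + 12 = 17$)
$h c t = 17 \cdot 1 \left(- \frac{22}{7}\right) = 17 \left(- \frac{22}{7}\right) = - \frac{374}{7}$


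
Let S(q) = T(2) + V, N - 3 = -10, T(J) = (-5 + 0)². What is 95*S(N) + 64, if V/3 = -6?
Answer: 729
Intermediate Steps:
T(J) = 25 (T(J) = (-5)² = 25)
V = -18 (V = 3*(-6) = -18)
N = -7 (N = 3 - 10 = -7)
S(q) = 7 (S(q) = 25 - 18 = 7)
95*S(N) + 64 = 95*7 + 64 = 665 + 64 = 729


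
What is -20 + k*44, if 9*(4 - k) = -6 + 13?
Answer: 1096/9 ≈ 121.78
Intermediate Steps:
k = 29/9 (k = 4 - (-6 + 13)/9 = 4 - ⅑*7 = 4 - 7/9 = 29/9 ≈ 3.2222)
-20 + k*44 = -20 + (29/9)*44 = -20 + 1276/9 = 1096/9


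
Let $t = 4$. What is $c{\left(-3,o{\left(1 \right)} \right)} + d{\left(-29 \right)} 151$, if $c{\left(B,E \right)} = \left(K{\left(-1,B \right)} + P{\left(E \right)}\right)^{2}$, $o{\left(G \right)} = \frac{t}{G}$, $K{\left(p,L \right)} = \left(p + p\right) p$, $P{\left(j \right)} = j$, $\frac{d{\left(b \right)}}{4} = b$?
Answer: $-17480$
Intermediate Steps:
$d{\left(b \right)} = 4 b$
$K{\left(p,L \right)} = 2 p^{2}$ ($K{\left(p,L \right)} = 2 p p = 2 p^{2}$)
$o{\left(G \right)} = \frac{4}{G}$
$c{\left(B,E \right)} = \left(2 + E\right)^{2}$ ($c{\left(B,E \right)} = \left(2 \left(-1\right)^{2} + E\right)^{2} = \left(2 \cdot 1 + E\right)^{2} = \left(2 + E\right)^{2}$)
$c{\left(-3,o{\left(1 \right)} \right)} + d{\left(-29 \right)} 151 = \left(2 + \frac{4}{1}\right)^{2} + 4 \left(-29\right) 151 = \left(2 + 4 \cdot 1\right)^{2} - 17516 = \left(2 + 4\right)^{2} - 17516 = 6^{2} - 17516 = 36 - 17516 = -17480$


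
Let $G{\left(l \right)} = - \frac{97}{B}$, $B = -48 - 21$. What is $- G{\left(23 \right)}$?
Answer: $- \frac{97}{69} \approx -1.4058$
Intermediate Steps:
$B = -69$ ($B = -48 - 21 = -69$)
$G{\left(l \right)} = \frac{97}{69}$ ($G{\left(l \right)} = - \frac{97}{-69} = \left(-97\right) \left(- \frac{1}{69}\right) = \frac{97}{69}$)
$- G{\left(23 \right)} = \left(-1\right) \frac{97}{69} = - \frac{97}{69}$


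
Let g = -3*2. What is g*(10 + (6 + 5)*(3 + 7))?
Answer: -720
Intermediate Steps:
g = -6
g*(10 + (6 + 5)*(3 + 7)) = -6*(10 + (6 + 5)*(3 + 7)) = -6*(10 + 11*10) = -6*(10 + 110) = -6*120 = -720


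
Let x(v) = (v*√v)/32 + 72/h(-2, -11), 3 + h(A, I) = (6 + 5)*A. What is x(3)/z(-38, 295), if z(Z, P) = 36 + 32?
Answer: -18/425 + 3*√3/2176 ≈ -0.039965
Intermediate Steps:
h(A, I) = -3 + 11*A (h(A, I) = -3 + (6 + 5)*A = -3 + 11*A)
z(Z, P) = 68
x(v) = -72/25 + v^(3/2)/32 (x(v) = (v*√v)/32 + 72/(-3 + 11*(-2)) = v^(3/2)*(1/32) + 72/(-3 - 22) = v^(3/2)/32 + 72/(-25) = v^(3/2)/32 + 72*(-1/25) = v^(3/2)/32 - 72/25 = -72/25 + v^(3/2)/32)
x(3)/z(-38, 295) = (-72/25 + 3^(3/2)/32)/68 = (-72/25 + (3*√3)/32)*(1/68) = (-72/25 + 3*√3/32)*(1/68) = -18/425 + 3*√3/2176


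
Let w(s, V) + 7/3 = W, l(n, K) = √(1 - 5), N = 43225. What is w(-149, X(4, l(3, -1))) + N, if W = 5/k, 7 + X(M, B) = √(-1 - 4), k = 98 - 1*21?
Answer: 9984451/231 ≈ 43223.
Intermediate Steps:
k = 77 (k = 98 - 21 = 77)
l(n, K) = 2*I (l(n, K) = √(-4) = 2*I)
X(M, B) = -7 + I*√5 (X(M, B) = -7 + √(-1 - 4) = -7 + √(-5) = -7 + I*√5)
W = 5/77 ≈ 0.064935
w(s, V) = -524/231 (w(s, V) = -7/3 + 5/77 = -524/231)
w(-149, X(4, l(3, -1))) + N = -524/231 + 43225 = 9984451/231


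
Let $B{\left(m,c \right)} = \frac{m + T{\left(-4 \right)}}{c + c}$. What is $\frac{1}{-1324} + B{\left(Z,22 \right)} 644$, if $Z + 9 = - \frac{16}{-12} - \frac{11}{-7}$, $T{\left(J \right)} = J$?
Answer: $- \frac{6455857}{43692} \approx -147.76$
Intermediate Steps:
$Z = - \frac{128}{21}$ ($Z = -9 - \left(- \frac{11}{7} - \frac{4}{3}\right) = -9 - - \frac{61}{21} = -9 + \left(\frac{4}{3} + \frac{11}{7}\right) = -9 + \frac{61}{21} = - \frac{128}{21} \approx -6.0952$)
$B{\left(m,c \right)} = \frac{-4 + m}{2 c}$ ($B{\left(m,c \right)} = \frac{m - 4}{c + c} = \frac{-4 + m}{2 c}$)
$\frac{1}{-1324} + B{\left(Z,22 \right)} 644 = \frac{1}{-1324} + \frac{-4 - \frac{128}{21}}{2 \cdot 22} \cdot 644 = - \frac{1}{1324} + \frac{1}{2} \cdot \frac{1}{22} \left(- \frac{212}{21}\right) 644 = - \frac{1}{1324} - \frac{4876}{33} = - \frac{6455857}{43692}$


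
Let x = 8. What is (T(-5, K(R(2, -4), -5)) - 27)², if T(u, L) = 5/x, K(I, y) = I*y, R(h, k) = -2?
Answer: 44521/64 ≈ 695.64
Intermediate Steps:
T(u, L) = 5/8
(T(-5, K(R(2, -4), -5)) - 27)² = (5/8 - 27)² = (-211/8)² = 44521/64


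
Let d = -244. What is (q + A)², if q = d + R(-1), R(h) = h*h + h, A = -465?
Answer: 502681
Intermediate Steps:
R(h) = h + h² (R(h) = h² + h = h + h²)
q = -244 (q = -244 - (1 - 1) = -244 - 1*0 = -244 + 0 = -244)
(q + A)² = (-244 - 465)² = (-709)² = 502681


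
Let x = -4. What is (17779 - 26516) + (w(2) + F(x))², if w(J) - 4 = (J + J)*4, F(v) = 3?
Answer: -8208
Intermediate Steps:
w(J) = 4 + 8*J (w(J) = 4 + (J + J)*4 = 4 + (2*J)*4 = 4 + 8*J)
(17779 - 26516) + (w(2) + F(x))² = (17779 - 26516) + ((4 + 8*2) + 3)² = -8737 + ((4 + 16) + 3)² = -8737 + (20 + 3)² = -8737 + 23² = -8737 + 529 = -8208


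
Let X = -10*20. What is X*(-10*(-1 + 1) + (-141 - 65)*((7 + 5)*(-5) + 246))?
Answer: 7663200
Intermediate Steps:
X = -200
X*(-10*(-1 + 1) + (-141 - 65)*((7 + 5)*(-5) + 246)) = -200*(-10*(-1 + 1) + (-141 - 65)*((7 + 5)*(-5) + 246)) = -200*(-10*0 - 206*(12*(-5) + 246)) = -200*(0 - 206*(-60 + 246)) = -200*(0 - 206*186) = -200*(0 - 38316) = -200*(-38316) = 7663200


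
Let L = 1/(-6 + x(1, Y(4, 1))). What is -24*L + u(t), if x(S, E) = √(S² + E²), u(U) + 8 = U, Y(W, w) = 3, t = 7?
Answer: 59/13 + 12*√10/13 ≈ 7.4575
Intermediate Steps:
u(U) = -8 + U
x(S, E) = √(E² + S²)
L = 1/(-6 + √10) (L = 1/(-6 + √(3² + 1²)) = 1/(-6 + √(9 + 1)) = 1/(-6 + √10) ≈ -0.35240)
-24*L + u(t) = -24*(-3/13 - √10/26) + (-8 + 7) = (72/13 + 12*√10/13) - 1 = 59/13 + 12*√10/13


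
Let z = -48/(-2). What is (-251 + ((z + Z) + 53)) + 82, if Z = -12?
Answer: -104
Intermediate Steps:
z = 24 (z = -48*(-½) = 24)
(-251 + ((z + Z) + 53)) + 82 = (-251 + ((24 - 12) + 53)) + 82 = (-251 + (12 + 53)) + 82 = (-251 + 65) + 82 = -186 + 82 = -104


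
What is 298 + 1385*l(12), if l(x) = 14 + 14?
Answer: 39078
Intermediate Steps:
l(x) = 28
298 + 1385*l(12) = 298 + 1385*28 = 298 + 38780 = 39078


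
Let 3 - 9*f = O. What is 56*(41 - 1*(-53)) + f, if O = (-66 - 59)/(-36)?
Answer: 1705519/324 ≈ 5263.9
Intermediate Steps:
O = 125/36 (O = -125*(-1/36) = 125/36 ≈ 3.4722)
f = -17/324 (f = ⅓ - ⅑*125/36 = ⅓ - 125/324 = -17/324 ≈ -0.052469)
56*(41 - 1*(-53)) + f = 56*(41 - 1*(-53)) - 17/324 = 56*(41 + 53) - 17/324 = 56*94 - 17/324 = 5264 - 17/324 = 1705519/324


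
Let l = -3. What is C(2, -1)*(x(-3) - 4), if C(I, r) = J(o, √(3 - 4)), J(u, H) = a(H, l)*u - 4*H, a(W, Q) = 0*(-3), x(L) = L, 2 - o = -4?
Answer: 28*I ≈ 28.0*I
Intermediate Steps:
o = 6 (o = 2 - 1*(-4) = 2 + 4 = 6)
a(W, Q) = 0
J(u, H) = -4*H (J(u, H) = 0*u - 4*H = 0 - 4*H = -4*H)
C(I, r) = -4*I (C(I, r) = -4*√(3 - 4) = -4*I)
C(2, -1)*(x(-3) - 4) = (-4*I)*(-3 - 4) = -4*I*(-7) = 28*I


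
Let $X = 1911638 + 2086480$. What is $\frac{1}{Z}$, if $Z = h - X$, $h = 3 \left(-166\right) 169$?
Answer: $- \frac{1}{4082280} \approx -2.4496 \cdot 10^{-7}$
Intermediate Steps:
$h = -84162$ ($h = \left(-498\right) 169 = -84162$)
$X = 3998118$
$Z = -4082280$ ($Z = -84162 - 3998118 = -4082280$)
$\frac{1}{Z} = \frac{1}{-4082280} = - \frac{1}{4082280}$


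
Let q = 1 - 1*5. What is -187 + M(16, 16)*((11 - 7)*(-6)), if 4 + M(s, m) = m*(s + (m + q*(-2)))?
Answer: -15451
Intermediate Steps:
q = -4 (q = 1 - 5 = -4)
M(s, m) = -4 + m*(8 + m + s) (M(s, m) = -4 + m*(s + (m - 4*(-2))) = -4 + m*(s + (m + 8)) = -4 + m*(s + (8 + m)) = -4 + m*(8 + m + s))
-187 + M(16, 16)*((11 - 7)*(-6)) = -187 + (-4 + 16² + 8*16 + 16*16)*((11 - 7)*(-6)) = -187 + (-4 + 256 + 128 + 256)*(4*(-6)) = -187 + 636*(-24) = -187 - 15264 = -15451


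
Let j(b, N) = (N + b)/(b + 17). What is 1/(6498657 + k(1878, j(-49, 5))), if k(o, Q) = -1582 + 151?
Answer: 1/6497226 ≈ 1.5391e-7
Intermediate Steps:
j(b, N) = (N + b)/(17 + b)
k(o, Q) = -1431
1/(6498657 + k(1878, j(-49, 5))) = 1/(6498657 - 1431) = 1/6497226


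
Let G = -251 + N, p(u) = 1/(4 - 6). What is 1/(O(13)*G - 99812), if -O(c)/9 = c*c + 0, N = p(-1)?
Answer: 2/565439 ≈ 3.5371e-6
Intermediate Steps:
p(u) = -½ (p(u) = 1/(-2) = -½)
N = -½ ≈ -0.50000
O(c) = -9*c² (O(c) = -9*(c*c + 0) = -9*(c² + 0) = -9*c²)
G = -503/2 (G = -251 - ½ = -503/2 ≈ -251.50)
1/(O(13)*G - 99812) = 1/(-9*13²*(-503/2) - 99812) = 1/(-9*169*(-503/2) - 99812) = 1/(-1521*(-503/2) - 99812) = 1/(765063/2 - 99812) = 1/(565439/2) = 2/565439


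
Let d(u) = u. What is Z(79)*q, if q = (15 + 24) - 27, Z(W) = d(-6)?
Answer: -72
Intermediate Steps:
Z(W) = -6
q = 12 (q = 39 - 27 = 12)
Z(79)*q = -6*12 = -72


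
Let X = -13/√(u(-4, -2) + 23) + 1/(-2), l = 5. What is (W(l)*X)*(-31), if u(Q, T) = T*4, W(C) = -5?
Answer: -155/2 - 403*√15/3 ≈ -597.77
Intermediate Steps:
u(Q, T) = 4*T
X = -½ - 13*√15/15 (X = -13/√(4*(-2) + 23) + 1/(-2) = -13/√(-8 + 23) + 1*(-½) = -13*√15/15 - ½ = -½ - 13*√15/15 ≈ -3.8566)
(W(l)*X)*(-31) = -5*(-½ - 13*√15/15)*(-31) = (5/2 + 13*√15/3)*(-31) = -155/2 - 403*√15/3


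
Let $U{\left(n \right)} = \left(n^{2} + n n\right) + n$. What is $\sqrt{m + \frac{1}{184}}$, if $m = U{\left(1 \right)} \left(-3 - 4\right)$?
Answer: $\frac{i \sqrt{177698}}{92} \approx 4.582 i$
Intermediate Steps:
$U{\left(n \right)} = n + 2 n^{2}$ ($U{\left(n \right)} = \left(n^{2} + n^{2}\right) + n = 2 n^{2} + n = n + 2 n^{2}$)
$m = -21$ ($m = 1 \left(1 + 2 \cdot 1\right) \left(-3 - 4\right) = 1 \left(1 + 2\right) \left(-7\right) = 1 \cdot 3 \left(-7\right) = 3 \left(-7\right) = -21$)
$\sqrt{m + \frac{1}{184}} = \sqrt{-21 + \frac{1}{184}} = \sqrt{- \frac{3863}{184}} = \frac{i \sqrt{177698}}{92}$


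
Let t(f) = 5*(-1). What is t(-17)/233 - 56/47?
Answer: -13283/10951 ≈ -1.2129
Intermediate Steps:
t(f) = -5
t(-17)/233 - 56/47 = -5/233 - 56/47 = -13283/10951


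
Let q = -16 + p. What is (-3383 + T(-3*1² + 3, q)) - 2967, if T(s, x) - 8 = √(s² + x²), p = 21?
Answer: -6337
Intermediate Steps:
q = 5 (q = -16 + 21 = 5)
T(s, x) = 8 + √(s² + x²)
(-3383 + T(-3*1² + 3, q)) - 2967 = (-3383 + (8 + √((-3*1² + 3)² + 5²))) - 2967 = (-3383 + (8 + √((-3*1 + 3)² + 25))) - 2967 = (-3383 + (8 + √((-3 + 3)² + 25))) - 2967 = (-3383 + (8 + √(0² + 25))) - 2967 = (-3383 + (8 + √(0 + 25))) - 2967 = (-3383 + (8 + √25)) - 2967 = (-3383 + (8 + 5)) - 2967 = (-3383 + 13) - 2967 = -3370 - 2967 = -6337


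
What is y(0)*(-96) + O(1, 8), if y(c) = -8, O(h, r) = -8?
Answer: 760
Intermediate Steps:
y(0)*(-96) + O(1, 8) = -8*(-96) - 8 = 768 - 8 = 760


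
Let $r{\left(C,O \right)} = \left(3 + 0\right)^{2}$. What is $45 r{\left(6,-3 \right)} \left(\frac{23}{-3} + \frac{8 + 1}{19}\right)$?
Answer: $- \frac{55350}{19} \approx -2913.2$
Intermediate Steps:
$r{\left(C,O \right)} = 9$ ($r{\left(C,O \right)} = 3^{2} = 9$)
$45 r{\left(6,-3 \right)} \left(\frac{23}{-3} + \frac{8 + 1}{19}\right) = 45 \cdot 9 \left(\frac{23}{-3} + \frac{8 + 1}{19}\right) = 405 \left(23 \left(- \frac{1}{3}\right) + 9 \cdot \frac{1}{19}\right) = 405 \left(- \frac{23}{3} + \frac{9}{19}\right) = 405 \left(- \frac{410}{57}\right) = - \frac{55350}{19}$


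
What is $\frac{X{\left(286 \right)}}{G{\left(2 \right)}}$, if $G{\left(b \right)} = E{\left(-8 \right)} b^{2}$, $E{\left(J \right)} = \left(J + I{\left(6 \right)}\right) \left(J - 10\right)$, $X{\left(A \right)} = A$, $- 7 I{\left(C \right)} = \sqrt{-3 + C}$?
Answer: $\frac{1078}{2169} - \frac{77 \sqrt{3}}{8676} \approx 0.48163$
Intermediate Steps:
$I{\left(C \right)} = - \frac{\sqrt{-3 + C}}{7}$
$E{\left(J \right)} = \left(-10 + J\right) \left(J - \frac{\sqrt{3}}{7}\right)$ ($E{\left(J \right)} = \left(J - \frac{\sqrt{-3 + 6}}{7}\right) \left(J - 10\right) = \left(J - \frac{\sqrt{3}}{7}\right) \left(-10 + J\right) = \left(-10 + J\right) \left(J - \frac{\sqrt{3}}{7}\right)$)
$G{\left(b \right)} = b^{2} \left(144 + \frac{18 \sqrt{3}}{7}\right)$ ($G{\left(b \right)} = \left(\left(-8\right)^{2} - -80 + \frac{10 \sqrt{3}}{7} - - \frac{8 \sqrt{3}}{7}\right) b^{2} = \left(64 + 80 + \frac{10 \sqrt{3}}{7} + \frac{8 \sqrt{3}}{7}\right) b^{2} = \left(144 + \frac{18 \sqrt{3}}{7}\right) b^{2} = b^{2} \left(144 + \frac{18 \sqrt{3}}{7}\right)$)
$\frac{X{\left(286 \right)}}{G{\left(2 \right)}} = \frac{286}{\frac{18}{7} \cdot 2^{2} \left(56 + \sqrt{3}\right)} = \frac{286}{\frac{18}{7} \cdot 4 \left(56 + \sqrt{3}\right)} = \frac{286}{576 + \frac{72 \sqrt{3}}{7}}$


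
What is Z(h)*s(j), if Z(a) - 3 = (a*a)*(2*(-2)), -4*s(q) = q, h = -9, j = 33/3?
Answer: 3531/4 ≈ 882.75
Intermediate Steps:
j = 11 (j = 33*(1/3) = 11)
s(q) = -q/4
Z(a) = 3 - 4*a**2 (Z(a) = 3 + (a*a)*(2*(-2)) = 3 + a**2*(-4) = 3 - 4*a**2)
Z(h)*s(j) = (3 - 4*(-9)**2)*(-1/4*11) = (3 - 4*81)*(-11/4) = (3 - 324)*(-11/4) = -321*(-11/4) = 3531/4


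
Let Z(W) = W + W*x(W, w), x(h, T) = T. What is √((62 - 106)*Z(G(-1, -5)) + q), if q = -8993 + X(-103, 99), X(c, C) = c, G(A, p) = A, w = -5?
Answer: 2*I*√2318 ≈ 96.291*I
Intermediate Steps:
Z(W) = -4*W (Z(W) = W + W*(-5) = W - 5*W = -4*W)
q = -9096 (q = -8993 - 103 = -9096)
√((62 - 106)*Z(G(-1, -5)) + q) = √((62 - 106)*(-4*(-1)) - 9096) = √(-44*4 - 9096) = √(-176 - 9096) = √(-9272) = 2*I*√2318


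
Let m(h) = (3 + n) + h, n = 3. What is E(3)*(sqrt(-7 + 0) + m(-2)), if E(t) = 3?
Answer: 12 + 3*I*sqrt(7) ≈ 12.0 + 7.9373*I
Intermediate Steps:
m(h) = 6 + h (m(h) = (3 + 3) + h = 6 + h)
E(3)*(sqrt(-7 + 0) + m(-2)) = 3*(sqrt(-7 + 0) + (6 - 2)) = 3*(sqrt(-7) + 4) = 3*(I*sqrt(7) + 4) = 3*(4 + I*sqrt(7)) = 12 + 3*I*sqrt(7)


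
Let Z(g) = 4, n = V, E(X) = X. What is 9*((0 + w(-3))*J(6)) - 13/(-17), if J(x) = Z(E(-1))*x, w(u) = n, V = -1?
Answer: -3659/17 ≈ -215.24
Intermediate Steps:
n = -1
w(u) = -1
J(x) = 4*x
9*((0 + w(-3))*J(6)) - 13/(-17) = 9*((0 - 1)*(4*6)) - 13/(-17) = 9*(-1*24) - 13*(-1/17) = 9*(-24) + 13/17 = -216 + 13/17 = -3659/17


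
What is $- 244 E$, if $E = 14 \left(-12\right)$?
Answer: $40992$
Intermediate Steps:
$E = -168$
$- 244 E = \left(-244\right) \left(-168\right) = 40992$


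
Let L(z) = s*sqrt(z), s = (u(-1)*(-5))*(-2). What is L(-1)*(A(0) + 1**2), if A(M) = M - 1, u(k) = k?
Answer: 0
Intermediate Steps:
A(M) = -1 + M
s = -10 (s = -1*(-5)*(-2) = 5*(-2) = -10)
L(z) = -10*sqrt(z)
L(-1)*(A(0) + 1**2) = (-10*I)*((-1 + 0) + 1**2) = (-10*I)*(-1 + 1) = -10*I*0 = 0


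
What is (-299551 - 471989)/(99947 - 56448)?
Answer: -771540/43499 ≈ -17.737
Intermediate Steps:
(-299551 - 471989)/(99947 - 56448) = -771540/43499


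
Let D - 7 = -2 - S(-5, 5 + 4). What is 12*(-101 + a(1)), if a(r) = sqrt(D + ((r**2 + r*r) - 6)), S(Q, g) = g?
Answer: -1212 + 24*I*sqrt(2) ≈ -1212.0 + 33.941*I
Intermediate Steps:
D = -4 (D = 7 + (-2 - (5 + 4)) = 7 + (-2 - 1*9) = 7 + (-2 - 9) = 7 - 11 = -4)
a(r) = sqrt(-10 + 2*r**2) (a(r) = sqrt(-4 + ((r**2 + r*r) - 6)) = sqrt(-4 + ((r**2 + r**2) - 6)) = sqrt(-4 + (2*r**2 - 6)) = sqrt(-4 + (-6 + 2*r**2)) = sqrt(-10 + 2*r**2))
12*(-101 + a(1)) = 12*(-101 + sqrt(-10 + 2*1**2)) = 12*(-101 + sqrt(-10 + 2*1)) = 12*(-101 + sqrt(-10 + 2)) = 12*(-101 + sqrt(-8)) = 12*(-101 + 2*I*sqrt(2)) = -1212 + 24*I*sqrt(2)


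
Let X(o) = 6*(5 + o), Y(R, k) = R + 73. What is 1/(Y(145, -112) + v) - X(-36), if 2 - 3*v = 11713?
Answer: 2056599/11057 ≈ 186.00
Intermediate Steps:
v = -11711/3 (v = ⅔ - ⅓*11713 = ⅔ - 11713/3 = -11711/3 ≈ -3903.7)
Y(R, k) = 73 + R
X(o) = 30 + 6*o
1/(Y(145, -112) + v) - X(-36) = 1/((73 + 145) - 11711/3) - (30 + 6*(-36)) = 1/(218 - 11711/3) - (30 - 216) = 1/(-11057/3) - 1*(-186) = -3/11057 + 186 = 2056599/11057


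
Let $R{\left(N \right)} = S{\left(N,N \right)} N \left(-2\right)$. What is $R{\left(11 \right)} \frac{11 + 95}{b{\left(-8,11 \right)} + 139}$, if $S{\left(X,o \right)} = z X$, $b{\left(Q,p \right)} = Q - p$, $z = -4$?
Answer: $\frac{12826}{15} \approx 855.07$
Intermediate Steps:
$S{\left(X,o \right)} = - 4 X$
$R{\left(N \right)} = 8 N^{2}$ ($R{\left(N \right)} = - 4 N N \left(-2\right) = - 4 N^{2} \left(-2\right) = 8 N^{2}$)
$R{\left(11 \right)} \frac{11 + 95}{b{\left(-8,11 \right)} + 139} = 8 \cdot 11^{2} \frac{11 + 95}{\left(-8 - 11\right) + 139} = 8 \cdot 121 \frac{106}{\left(-8 - 11\right) + 139} = 968 \frac{106}{-19 + 139} = 968 \cdot \frac{106}{120} = 968 \cdot 106 \cdot \frac{1}{120} = 968 \cdot \frac{53}{60} = \frac{12826}{15}$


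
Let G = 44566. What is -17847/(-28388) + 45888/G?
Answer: 1049018973/632569804 ≈ 1.6583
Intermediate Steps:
-17847/(-28388) + 45888/G = -17847/(-28388) + 45888/44566 = -17847*(-1/28388) + 45888*(1/44566) = 17847/28388 + 22944/22283 = 1049018973/632569804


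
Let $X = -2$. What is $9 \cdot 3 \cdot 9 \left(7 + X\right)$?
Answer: $1215$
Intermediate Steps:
$9 \cdot 3 \cdot 9 \left(7 + X\right) = 9 \cdot 3 \cdot 9 \left(7 - 2\right) = 27 \cdot 9 \cdot 5 = 27 \cdot 45 = 1215$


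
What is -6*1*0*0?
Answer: 0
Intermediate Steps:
-6*1*0*0 = -0*0 = -6*0 = 0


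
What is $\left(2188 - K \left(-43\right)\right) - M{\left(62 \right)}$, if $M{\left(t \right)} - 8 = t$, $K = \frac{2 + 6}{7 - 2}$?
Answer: $\frac{10934}{5} \approx 2186.8$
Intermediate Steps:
$K = \frac{8}{5} \approx 1.6$
$M{\left(t \right)} = 8 + t$
$\left(2188 - K \left(-43\right)\right) - M{\left(62 \right)} = \left(2188 - \frac{8}{5} \left(-43\right)\right) - \left(8 + 62\right) = \left(2188 - - \frac{344}{5}\right) - 70 = \left(2188 + \frac{344}{5}\right) - 70 = \frac{11284}{5} - 70 = \frac{10934}{5}$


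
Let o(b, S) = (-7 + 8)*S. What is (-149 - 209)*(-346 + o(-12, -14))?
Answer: 128880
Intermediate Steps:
o(b, S) = S (o(b, S) = 1*S = S)
(-149 - 209)*(-346 + o(-12, -14)) = (-149 - 209)*(-346 - 14) = -358*(-360) = 128880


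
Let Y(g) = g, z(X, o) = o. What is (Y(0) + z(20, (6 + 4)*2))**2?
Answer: 400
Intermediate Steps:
(Y(0) + z(20, (6 + 4)*2))**2 = (0 + (6 + 4)*2)**2 = (0 + 10*2)**2 = (0 + 20)**2 = 20**2 = 400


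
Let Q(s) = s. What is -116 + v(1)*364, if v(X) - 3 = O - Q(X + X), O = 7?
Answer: 2796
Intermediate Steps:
v(X) = 10 - 2*X (v(X) = 3 + (7 - (X + X)) = 3 + (7 - 2*X) = 10 - 2*X)
-116 + v(1)*364 = -116 + (10 - 2*1)*364 = -116 + (10 - 2)*364 = -116 + 8*364 = -116 + 2912 = 2796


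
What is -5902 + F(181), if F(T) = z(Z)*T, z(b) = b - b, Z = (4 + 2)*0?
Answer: -5902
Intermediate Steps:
Z = 0 (Z = 6*0 = 0)
z(b) = 0
F(T) = 0 (F(T) = 0*T = 0)
-5902 + F(181) = -5902 + 0 = -5902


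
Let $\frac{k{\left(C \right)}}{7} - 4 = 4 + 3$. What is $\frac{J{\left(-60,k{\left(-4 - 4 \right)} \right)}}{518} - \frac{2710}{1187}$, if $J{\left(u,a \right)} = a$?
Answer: $- \frac{187483}{87838} \approx -2.1344$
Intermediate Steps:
$k{\left(C \right)} = 77$ ($k{\left(C \right)} = 28 + 7 \left(4 + 3\right) = 28 + 7 \cdot 7 = 28 + 49 = 77$)
$\frac{J{\left(-60,k{\left(-4 - 4 \right)} \right)}}{518} - \frac{2710}{1187} = \frac{77}{518} - \frac{2710}{1187} = 77 \cdot \frac{1}{518} - \frac{2710}{1187} = \frac{11}{74} - \frac{2710}{1187} = - \frac{187483}{87838}$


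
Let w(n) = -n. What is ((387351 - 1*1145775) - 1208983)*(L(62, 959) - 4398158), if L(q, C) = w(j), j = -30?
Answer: 8652907814096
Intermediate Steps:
L(q, C) = 30 (L(q, C) = -1*(-30) = 30)
((387351 - 1*1145775) - 1208983)*(L(62, 959) - 4398158) = ((387351 - 1*1145775) - 1208983)*(30 - 4398158) = ((387351 - 1145775) - 1208983)*(-4398128) = (-758424 - 1208983)*(-4398128) = -1967407*(-4398128) = 8652907814096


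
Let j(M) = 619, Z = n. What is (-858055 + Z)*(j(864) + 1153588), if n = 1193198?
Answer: 386824396601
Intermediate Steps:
Z = 1193198
(-858055 + Z)*(j(864) + 1153588) = (-858055 + 1193198)*(619 + 1153588) = 335143*1154207 = 386824396601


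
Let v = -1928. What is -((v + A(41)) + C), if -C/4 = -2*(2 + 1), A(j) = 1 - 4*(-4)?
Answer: 1887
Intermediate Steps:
A(j) = 17 (A(j) = 1 + 16 = 17)
C = 24 (C = -(-8)*(2 + 1) = -(-8)*3 = -4*(-6) = 24)
-((v + A(41)) + C) = -((-1928 + 17) + 24) = -(-1911 + 24) = -1*(-1887) = 1887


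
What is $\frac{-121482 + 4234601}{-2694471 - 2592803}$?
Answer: $- \frac{4113119}{5287274} \approx -0.77793$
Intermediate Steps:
$\frac{-121482 + 4234601}{-2694471 - 2592803} = \frac{4113119}{-5287274} = 4113119 \left(- \frac{1}{5287274}\right) = - \frac{4113119}{5287274}$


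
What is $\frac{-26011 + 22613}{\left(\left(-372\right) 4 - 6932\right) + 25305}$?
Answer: $- \frac{3398}{16885} \approx -0.20124$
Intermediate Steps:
$\frac{-26011 + 22613}{\left(\left(-372\right) 4 - 6932\right) + 25305} = - \frac{3398}{\left(-1488 - 6932\right) + 25305} = - \frac{3398}{-8420 + 25305} = - \frac{3398}{16885}$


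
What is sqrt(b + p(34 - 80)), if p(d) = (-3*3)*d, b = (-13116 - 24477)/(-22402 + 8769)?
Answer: 3*sqrt(8606444735)/13633 ≈ 20.415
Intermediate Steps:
b = 37593/13633 (b = -37593/(-13633) = -37593*(-1/13633) = 37593/13633 ≈ 2.7575)
p(d) = -9*d
sqrt(b + p(34 - 80)) = sqrt(37593/13633 - 9*(34 - 80)) = sqrt(37593/13633 - 9*(-46)) = sqrt(37593/13633 + 414) = sqrt(5681655/13633) = 3*sqrt(8606444735)/13633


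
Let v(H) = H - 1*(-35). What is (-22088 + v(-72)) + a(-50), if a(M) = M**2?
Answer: -19625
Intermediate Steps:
v(H) = 35 + H (v(H) = H + 35 = 35 + H)
(-22088 + v(-72)) + a(-50) = (-22088 + (35 - 72)) + (-50)**2 = (-22088 - 37) + 2500 = -22125 + 2500 = -19625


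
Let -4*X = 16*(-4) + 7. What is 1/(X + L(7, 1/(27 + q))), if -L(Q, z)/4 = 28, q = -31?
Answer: -4/391 ≈ -0.010230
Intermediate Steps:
L(Q, z) = -112 (L(Q, z) = -4*28 = -112)
X = 57/4 (X = -(16*(-4) + 7)/4 = -(-64 + 7)/4 = -¼*(-57) = 57/4 ≈ 14.250)
1/(X + L(7, 1/(27 + q))) = 1/(57/4 - 112) = 1/(-391/4) = -4/391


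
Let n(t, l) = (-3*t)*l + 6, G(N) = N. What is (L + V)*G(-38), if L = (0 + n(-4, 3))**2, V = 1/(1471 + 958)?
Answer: -162820766/2429 ≈ -67032.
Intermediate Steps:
n(t, l) = 6 - 3*l*t (n(t, l) = -3*l*t + 6 = 6 - 3*l*t)
V = 1/2429 ≈ 0.00041169
L = 1764 (L = (0 + (6 - 3*3*(-4)))**2 = (0 + (6 + 36))**2 = (0 + 42)**2 = 42**2 = 1764)
(L + V)*G(-38) = (1764 + 1/2429)*(-38) = (4284757/2429)*(-38) = -162820766/2429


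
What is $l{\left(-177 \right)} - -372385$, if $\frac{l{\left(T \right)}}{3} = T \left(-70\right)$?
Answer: $409555$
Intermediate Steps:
$l{\left(T \right)} = - 210 T$ ($l{\left(T \right)} = 3 T \left(-70\right) = 3 \left(- 70 T\right) = - 210 T$)
$l{\left(-177 \right)} - -372385 = \left(-210\right) \left(-177\right) - -372385 = 37170 + 372385 = 409555$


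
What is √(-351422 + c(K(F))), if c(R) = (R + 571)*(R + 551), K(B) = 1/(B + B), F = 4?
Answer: I*√2346287/8 ≈ 191.47*I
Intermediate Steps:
K(B) = 1/(2*B)
c(R) = (551 + R)*(571 + R) (c(R) = (571 + R)*(551 + R) = (551 + R)*(571 + R))
√(-351422 + c(K(F))) = √(-351422 + (314621 + ((½)/4)² + 1122*((½)/4))) = √(-351422 + (314621 + ((½)*(¼))² + 1122*((½)*(¼)))) = √(-351422 + (314621 + (⅛)² + 1122*(⅛))) = √(-351422 + (314621 + 1/64 + 561/4)) = √(-351422 + 20144721/64) = √(-2346287/64) = I*√2346287/8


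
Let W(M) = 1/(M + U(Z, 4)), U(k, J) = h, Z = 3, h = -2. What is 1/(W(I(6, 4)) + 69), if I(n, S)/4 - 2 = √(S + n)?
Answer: 1710/117907 - 4*√10/589535 ≈ 0.014481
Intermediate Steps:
U(k, J) = -2
I(n, S) = 8 + 4*√(S + n)
W(M) = 1/(-2 + M) (W(M) = 1/(M - 2) = 1/(-2 + M))
1/(W(I(6, 4)) + 69) = 1/(1/(-2 + (8 + 4*√(4 + 6))) + 69) = 1/(1/(-2 + (8 + 4*√10)) + 69) = 1/(1/(6 + 4*√10) + 69) = 1/(69 + 1/(6 + 4*√10))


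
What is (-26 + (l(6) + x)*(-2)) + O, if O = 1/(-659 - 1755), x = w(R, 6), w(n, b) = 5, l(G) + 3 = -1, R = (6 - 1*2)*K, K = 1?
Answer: -67593/2414 ≈ -28.000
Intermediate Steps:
R = 4 (R = (6 - 1*2)*1 = (6 - 2)*1 = 4*1 = 4)
l(G) = -4 (l(G) = -3 - 1 = -4)
x = 5
O = -1/2414 (O = 1/(-2414) = -1/2414 ≈ -0.00041425)
(-26 + (l(6) + x)*(-2)) + O = (-26 + (-4 + 5)*(-2)) - 1/2414 = (-26 + 1*(-2)) - 1/2414 = (-26 - 2) - 1/2414 = -28 - 1/2414 = -67593/2414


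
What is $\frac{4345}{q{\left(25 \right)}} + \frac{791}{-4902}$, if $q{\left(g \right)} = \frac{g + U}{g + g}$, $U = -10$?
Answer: $\frac{23665503}{1634} \approx 14483.0$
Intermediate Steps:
$q{\left(g \right)} = \frac{-10 + g}{2 g}$ ($q{\left(g \right)} = \frac{g - 10}{g + g} = \frac{-10 + g}{2 g}$)
$\frac{4345}{q{\left(25 \right)}} + \frac{791}{-4902} = \frac{4345}{\frac{1}{2} \cdot \frac{1}{25} \left(-10 + 25\right)} + \frac{791}{-4902} = \frac{4345}{\frac{1}{2} \cdot \frac{1}{25} \cdot 15} + 791 \left(- \frac{1}{4902}\right) = \frac{4345}{\frac{3}{10}} - \frac{791}{4902} = 4345 \cdot \frac{10}{3} - \frac{791}{4902} = \frac{43450}{3} - \frac{791}{4902} = \frac{23665503}{1634}$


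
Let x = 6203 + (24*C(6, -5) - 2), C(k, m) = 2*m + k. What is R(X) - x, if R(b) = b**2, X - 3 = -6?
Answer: -6096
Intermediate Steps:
X = -3 (X = 3 - 6 = -3)
C(k, m) = k + 2*m
x = 6105 (x = 6203 + (24*(6 + 2*(-5)) - 2) = 6203 + (24*(6 - 10) - 2) = 6203 + (24*(-4) - 2) = 6203 + (-96 - 2) = 6203 - 98 = 6105)
R(X) - x = (-3)**2 - 1*6105 = 9 - 6105 = -6096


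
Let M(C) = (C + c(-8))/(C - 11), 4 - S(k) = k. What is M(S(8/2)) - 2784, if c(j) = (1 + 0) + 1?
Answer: -30626/11 ≈ -2784.2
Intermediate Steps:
S(k) = 4 - k
c(j) = 2 (c(j) = 1 + 1 = 2)
M(C) = (2 + C)/(-11 + C) (M(C) = (C + 2)/(C - 11) = (2 + C)/(-11 + C))
M(S(8/2)) - 2784 = (2 + (4 - 8/2))/(-11 + (4 - 8/2)) - 2784 = (2 + (4 - 1*4))/(-11 + (4 - 1*4)) - 2784 = (2 + (4 - 4))/(-11 + (4 - 4)) - 2784 = (2 + 0)/(-11 + 0) - 2784 = 2/(-11) - 2784 = -1/11*2 - 2784 = -2/11 - 2784 = -30626/11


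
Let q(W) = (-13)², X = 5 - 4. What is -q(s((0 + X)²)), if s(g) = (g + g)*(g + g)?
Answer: -169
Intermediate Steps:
X = 1
s(g) = 4*g² (s(g) = (2*g)*(2*g) = 4*g²)
q(W) = 169
-q(s((0 + X)²)) = -1*169 = -169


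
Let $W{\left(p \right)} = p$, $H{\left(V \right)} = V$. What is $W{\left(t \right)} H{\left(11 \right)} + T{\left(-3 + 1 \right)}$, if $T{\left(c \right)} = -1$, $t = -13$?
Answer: $-144$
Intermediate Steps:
$W{\left(t \right)} H{\left(11 \right)} + T{\left(-3 + 1 \right)} = \left(-13\right) 11 - 1 = -143 - 1 = -144$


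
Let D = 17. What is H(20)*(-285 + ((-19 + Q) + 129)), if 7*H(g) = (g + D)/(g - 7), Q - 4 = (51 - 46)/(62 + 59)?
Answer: -765382/11011 ≈ -69.511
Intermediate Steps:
Q = 489/121 (Q = 4 + (51 - 46)/(62 + 59) = 4 + 5/121 = 489/121 ≈ 4.0413)
H(g) = (17 + g)/(7*(-7 + g)) (H(g) = ((g + 17)/(g - 7))/7 = ((17 + g)/(-7 + g))/7 = (17 + g)/(7*(-7 + g)))
H(20)*(-285 + ((-19 + Q) + 129)) = ((17 + 20)/(7*(-7 + 20)))*(-285 + ((-19 + 489/121) + 129)) = ((1/7)*37/13)*(-285 + (-1810/121 + 129)) = ((1/7)*(1/13)*37)*(-285 + 13799/121) = (37/91)*(-20686/121) = -765382/11011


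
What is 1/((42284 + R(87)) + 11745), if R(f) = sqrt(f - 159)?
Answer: 54029/2919132913 - 6*I*sqrt(2)/2919132913 ≈ 1.8509e-5 - 2.9068e-9*I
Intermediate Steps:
R(f) = sqrt(-159 + f)
1/((42284 + R(87)) + 11745) = 1/((42284 + sqrt(-159 + 87)) + 11745) = 1/((42284 + sqrt(-72)) + 11745) = 1/((42284 + 6*I*sqrt(2)) + 11745) = 1/(54029 + 6*I*sqrt(2))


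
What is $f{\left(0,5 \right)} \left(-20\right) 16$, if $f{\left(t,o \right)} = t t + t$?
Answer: $0$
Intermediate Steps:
$f{\left(t,o \right)} = t + t^{2}$ ($f{\left(t,o \right)} = t^{2} + t = t + t^{2}$)
$f{\left(0,5 \right)} \left(-20\right) 16 = 0 \left(1 + 0\right) \left(-20\right) 16 = 0 \cdot 1 \left(-20\right) 16 = 0 \left(-20\right) 16 = 0 \cdot 16 = 0$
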